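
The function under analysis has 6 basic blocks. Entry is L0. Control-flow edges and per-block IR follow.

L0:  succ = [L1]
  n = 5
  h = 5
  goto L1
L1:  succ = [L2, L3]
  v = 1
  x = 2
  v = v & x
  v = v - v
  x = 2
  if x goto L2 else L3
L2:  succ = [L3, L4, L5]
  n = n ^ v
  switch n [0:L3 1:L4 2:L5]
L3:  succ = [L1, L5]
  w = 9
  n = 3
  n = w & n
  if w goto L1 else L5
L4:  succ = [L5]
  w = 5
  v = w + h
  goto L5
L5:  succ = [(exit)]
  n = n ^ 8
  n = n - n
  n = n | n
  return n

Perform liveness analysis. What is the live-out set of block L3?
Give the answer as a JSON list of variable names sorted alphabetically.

Answer: ["h", "n"]

Derivation:
def/use:
  L0 def {h,n} use ∅
  L1 def {v,x} use ∅
  L2 def {n} use {n,v}
  L3 def {n,w} use ∅
  L4 def {v,w} use {h}
  L5 def {n} use {n}

Live sets:
  live L0: ∅→{h,n}
  live L1: {h,n}→{h,n,v}
  live L2: {h,n,v}→{h,n}
  live L3: {h}→{h,n}
  live L4: {h,n}→{n}
  live L5: {n}→∅

live-out(L3) = ["h", "n"]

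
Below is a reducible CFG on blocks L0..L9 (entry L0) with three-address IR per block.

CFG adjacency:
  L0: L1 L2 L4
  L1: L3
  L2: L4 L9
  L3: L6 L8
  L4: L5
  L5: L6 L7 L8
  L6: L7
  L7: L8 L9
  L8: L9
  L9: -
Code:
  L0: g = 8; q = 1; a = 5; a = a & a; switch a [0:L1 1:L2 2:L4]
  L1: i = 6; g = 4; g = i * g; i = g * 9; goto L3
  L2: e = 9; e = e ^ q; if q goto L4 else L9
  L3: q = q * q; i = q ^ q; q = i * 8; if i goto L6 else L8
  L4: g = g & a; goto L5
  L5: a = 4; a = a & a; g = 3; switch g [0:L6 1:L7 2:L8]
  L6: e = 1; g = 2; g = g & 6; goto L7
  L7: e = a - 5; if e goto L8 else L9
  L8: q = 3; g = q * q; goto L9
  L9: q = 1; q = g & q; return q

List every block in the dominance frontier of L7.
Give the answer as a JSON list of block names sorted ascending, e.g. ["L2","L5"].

idom tree: L1←L0 L2←L0 L3←L1 L4←L0 L5←L4 L6←L0 L7←L0 L8←L0 L9←L0
Join-block Dom:
  L4: preds {L0,L2}: {L0} ∩ {L0,L2} = {L0}; idom=L0
  L6: preds {L3,L5}: {L0,L1,L3} ∩ {L0,L4,L5} = {L0}; idom=L0
  L7: preds {L5,L6}: {L0,L4,L5} ∩ {L0,L6} = {L0}; idom=L0
  L8: preds {L3,L5,L7}: {L0,L1,L3} ∩ {L0,L4,L5} ∩ {L0,L7} = {L0}; idom=L0
  L9: preds {L2,L7,L8}: {L0,L2} ∩ {L0,L7} ∩ {L0,L8} = {L0}; idom=L0

Frontier:
  L4←L0: walk · to L0
  L4←L2: walk L2 to L0
  L6←L3: walk L3→L1 to L0
  L6←L5: walk L5→L4 to L0
  L7←L5: walk L5→L4 to L0
  L7←L6: walk L6 to L0
  L8←L3: walk L3→L1 to L0
  L8←L5: walk L5→L4 to L0
  L8←L7: walk L7 to L0
  L9←L2: walk L2 to L0
  L9←L7: walk L7 to L0
  L9←L8: walk L8 to L0
  DF(L0)=∅
  DF(L1)={L6,L8}
  DF(L2)={L4,L9}
  DF(L3)={L6,L8}
  DF(L4)={L6,L7,L8}
  DF(L5)={L6,L7,L8}
  DF(L6)={L7}
  DF(L7)={L8,L9}
  DF(L8)={L9}
  DF(L9)=∅

DF(L7) = ["L8", "L9"]

Answer: ["L8", "L9"]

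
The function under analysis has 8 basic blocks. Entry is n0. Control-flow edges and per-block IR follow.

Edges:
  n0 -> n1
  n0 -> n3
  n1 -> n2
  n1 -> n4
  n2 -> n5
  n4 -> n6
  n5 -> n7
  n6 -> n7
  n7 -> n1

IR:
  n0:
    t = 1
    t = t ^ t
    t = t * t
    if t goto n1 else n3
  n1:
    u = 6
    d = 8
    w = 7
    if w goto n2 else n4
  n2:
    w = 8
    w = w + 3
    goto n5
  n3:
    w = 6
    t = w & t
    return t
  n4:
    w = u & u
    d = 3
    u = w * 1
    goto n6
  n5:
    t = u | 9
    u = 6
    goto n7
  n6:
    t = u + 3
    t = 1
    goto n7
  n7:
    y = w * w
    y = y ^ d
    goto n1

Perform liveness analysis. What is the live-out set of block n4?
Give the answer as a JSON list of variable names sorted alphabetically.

Answer: ["d", "u", "w"]

Working:
Per-block:
  n0: def={t} ue=∅
  n1: def={d,u,w} ue=∅
  n2: def={w} ue=∅
  n3: def={t,w} ue={t}
  n4: def={d,u,w} ue={u}
  n5: def={t,u} ue={u}
  n6: def={t} ue={u}
  n7: def={y} ue={d,w}

Live sets:
  n0: in=∅ out={t}
  n1: in=∅ out={d,u}
  n2: in={d,u} out={d,u,w}
  n3: in={t} out=∅
  n4: in={u} out={d,u,w}
  n5: in={d,u,w} out={d,w}
  n6: in={d,u,w} out={d,w}
  n7: in={d,w} out=∅

live-out(n4) = ["d", "u", "w"]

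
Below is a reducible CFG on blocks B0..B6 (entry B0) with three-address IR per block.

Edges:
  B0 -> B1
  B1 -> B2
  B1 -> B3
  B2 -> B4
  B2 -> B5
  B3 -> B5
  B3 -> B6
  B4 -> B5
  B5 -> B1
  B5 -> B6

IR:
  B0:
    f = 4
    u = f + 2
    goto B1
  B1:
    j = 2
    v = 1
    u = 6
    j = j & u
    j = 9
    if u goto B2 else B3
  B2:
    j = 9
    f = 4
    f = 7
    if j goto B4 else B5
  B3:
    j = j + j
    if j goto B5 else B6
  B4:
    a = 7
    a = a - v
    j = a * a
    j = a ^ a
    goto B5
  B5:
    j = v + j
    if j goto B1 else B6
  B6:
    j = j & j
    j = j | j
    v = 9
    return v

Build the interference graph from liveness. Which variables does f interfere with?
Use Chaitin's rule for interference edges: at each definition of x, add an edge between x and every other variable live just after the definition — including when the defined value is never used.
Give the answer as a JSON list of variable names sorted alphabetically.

Per-block:
  B0: def={f,u} ue=∅
  B1: def={j,u,v} ue=∅
  B2: def={f,j} ue=∅
  B3: def={j} ue={j}
  B4: def={a,j} ue={v}
  B5: def={j} ue={j,v}
  B6: def={j,v} ue={j}

Liveness:
  live B0: ∅→∅
  live B1: ∅→{j,v}
  live B2: {v}→{j,v}
  live B3: {j,v}→{j,v}
  live B4: {v}→{j,v}
  live B5: {j,v}→{j}
  live B6: {j}→∅

Conflict graph:
  a↔{j,v}
  f↔{j,v}
  j↔{a,f,u,v}
  u↔{j,v}
  v↔{a,f,j,u}

N(f) = ["j", "v"]

Answer: ["j", "v"]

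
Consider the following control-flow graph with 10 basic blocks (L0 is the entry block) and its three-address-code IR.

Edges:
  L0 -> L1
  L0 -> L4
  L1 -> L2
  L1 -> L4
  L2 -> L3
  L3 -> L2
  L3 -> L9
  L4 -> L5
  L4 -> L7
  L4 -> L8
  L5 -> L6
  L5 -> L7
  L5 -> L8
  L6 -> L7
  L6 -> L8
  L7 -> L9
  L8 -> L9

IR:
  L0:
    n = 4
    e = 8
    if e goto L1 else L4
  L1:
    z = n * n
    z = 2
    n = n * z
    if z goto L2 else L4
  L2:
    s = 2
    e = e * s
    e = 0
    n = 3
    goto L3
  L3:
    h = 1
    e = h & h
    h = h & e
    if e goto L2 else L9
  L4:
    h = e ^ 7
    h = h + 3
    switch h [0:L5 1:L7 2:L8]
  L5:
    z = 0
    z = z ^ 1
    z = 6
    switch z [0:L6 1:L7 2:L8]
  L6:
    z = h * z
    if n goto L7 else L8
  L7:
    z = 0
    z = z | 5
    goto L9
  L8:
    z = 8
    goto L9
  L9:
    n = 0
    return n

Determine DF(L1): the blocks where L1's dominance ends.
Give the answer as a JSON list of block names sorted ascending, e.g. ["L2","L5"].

idom tree: L1←L0 L2←L1 L3←L2 L4←L0 L5←L4 L6←L5 L7←L4 L8←L4 L9←L0
Dom∩ at merges:
  L2: preds {L1,L3}: {L0,L1} ∩ {L0,L1,L2,L3} = {L0,L1}; idom=L1
  L4: preds {L0,L1}: {L0} ∩ {L0,L1} = {L0}; idom=L0
  L7: preds {L4,L5,L6}: {L0,L4} ∩ {L0,L4,L5} ∩ {L0,L4,L5,L6} = {L0,L4}; idom=L4
  L8: preds {L4,L5,L6}: {L0,L4} ∩ {L0,L4,L5} ∩ {L0,L4,L5,L6} = {L0,L4}; idom=L4
  L9: preds {L3,L7,L8}: {L0,L1,L2,L3} ∩ {L0,L4,L7} ∩ {L0,L4,L8} = {L0}; idom=L0

DF derivation:
  join L2 pred L1: · stop@L1
  join L2 pred L3: L3→L2 stop@L1
  join L4 pred L0: · stop@L0
  join L4 pred L1: L1 stop@L0
  join L7 pred L4: · stop@L4
  join L7 pred L5: L5 stop@L4
  join L7 pred L6: L6→L5 stop@L4
  join L8 pred L4: · stop@L4
  join L8 pred L5: L5 stop@L4
  join L8 pred L6: L6→L5 stop@L4
  join L9 pred L3: L3→L2→L1 stop@L0
  join L9 pred L7: L7→L4 stop@L0
  join L9 pred L8: L8→L4 stop@L0
  DF(L0)=∅
  DF(L1)={L4,L9}
  DF(L2)={L2,L9}
  DF(L3)={L2,L9}
  DF(L4)={L9}
  DF(L5)={L7,L8}
  DF(L6)={L7,L8}
  DF(L7)={L9}
  DF(L8)={L9}
  DF(L9)=∅

DF(L1) = ["L4", "L9"]

Answer: ["L4", "L9"]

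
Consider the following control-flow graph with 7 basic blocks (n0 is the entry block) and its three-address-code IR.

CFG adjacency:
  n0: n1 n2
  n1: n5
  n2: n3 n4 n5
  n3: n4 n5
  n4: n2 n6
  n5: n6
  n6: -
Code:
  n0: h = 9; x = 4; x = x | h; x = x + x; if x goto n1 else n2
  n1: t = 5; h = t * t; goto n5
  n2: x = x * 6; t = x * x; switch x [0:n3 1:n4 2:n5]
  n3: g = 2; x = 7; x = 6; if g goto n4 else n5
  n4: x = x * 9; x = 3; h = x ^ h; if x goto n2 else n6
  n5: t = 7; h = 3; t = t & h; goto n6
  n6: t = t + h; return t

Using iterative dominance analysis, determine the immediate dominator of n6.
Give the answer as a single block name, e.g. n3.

idom tree: n1←n0 n2←n0 n3←n2 n4←n2 n5←n0 n6←n0
Join-block Dom:
  n2: preds {n0,n4}: {n0} ∩ {n0,n2,n4} = {n0}; idom=n0
  n4: preds {n2,n3}: {n0,n2} ∩ {n0,n2,n3} = {n0,n2}; idom=n2
  n5: preds {n1,n2,n3}: {n0,n1} ∩ {n0,n2} ∩ {n0,n2,n3} = {n0}; idom=n0
  n6: preds {n4,n5}: {n0,n2,n4} ∩ {n0,n5} = {n0}; idom=n0

idom(n6) = n0

Answer: n0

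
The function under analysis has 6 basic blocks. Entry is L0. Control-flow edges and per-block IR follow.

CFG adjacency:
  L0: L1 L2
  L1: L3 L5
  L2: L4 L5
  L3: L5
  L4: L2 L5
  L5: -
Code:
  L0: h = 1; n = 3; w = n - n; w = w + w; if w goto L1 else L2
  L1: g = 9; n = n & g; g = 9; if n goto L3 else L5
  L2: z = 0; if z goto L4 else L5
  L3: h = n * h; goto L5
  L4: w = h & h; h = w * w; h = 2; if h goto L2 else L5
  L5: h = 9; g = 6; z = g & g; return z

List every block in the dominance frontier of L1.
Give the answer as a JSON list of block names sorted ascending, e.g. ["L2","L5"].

idom tree: L1←L0 L2←L0 L3←L1 L4←L2 L5←L0
Dom∩ at merges:
  L2: preds {L0,L4}: {L0} ∩ {L0,L2,L4} = {L0}; idom=L0
  L5: preds {L1,L2,L3,L4}: {L0,L1} ∩ {L0,L2} ∩ {L0,L1,L3} ∩ {L0,L2,L4} = {L0}; idom=L0

Frontier:
  join L2 pred L0: · stop@L0
  join L2 pred L4: L4→L2 stop@L0
  join L5 pred L1: L1 stop@L0
  join L5 pred L2: L2 stop@L0
  join L5 pred L3: L3→L1 stop@L0
  join L5 pred L4: L4→L2 stop@L0
  L0: DF=∅
  L1: DF={L5}
  L2: DF={L2,L5}
  L3: DF={L5}
  L4: DF={L2,L5}
  L5: DF=∅

DF(L1) = ["L5"]

Answer: ["L5"]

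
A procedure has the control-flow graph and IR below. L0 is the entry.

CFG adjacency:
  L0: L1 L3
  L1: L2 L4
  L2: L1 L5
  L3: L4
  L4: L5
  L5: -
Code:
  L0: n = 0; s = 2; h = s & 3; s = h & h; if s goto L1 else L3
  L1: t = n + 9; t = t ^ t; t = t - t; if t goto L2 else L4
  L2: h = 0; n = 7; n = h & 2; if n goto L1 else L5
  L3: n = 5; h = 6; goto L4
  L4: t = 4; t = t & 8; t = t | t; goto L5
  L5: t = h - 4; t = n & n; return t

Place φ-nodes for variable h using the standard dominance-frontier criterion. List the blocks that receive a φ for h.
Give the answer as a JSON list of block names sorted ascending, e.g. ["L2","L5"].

idom tree: L1←L0 L2←L1 L3←L0 L4←L0 L5←L0
Join-block Dom:
  L1: preds {L0,L2}: {L0} ∩ {L0,L1,L2} = {L0}; idom=L0
  L4: preds {L1,L3}: {L0,L1} ∩ {L0,L3} = {L0}; idom=L0
  L5: preds {L2,L4}: {L0,L1,L2} ∩ {L0,L4} = {L0}; idom=L0

DF walk-up:
  L1←L0: walk · to L0
  L1←L2: walk L2→L1 to L0
  L4←L1: walk L1 to L0
  L4←L3: walk L3 to L0
  L5←L2: walk L2→L1 to L0
  L5←L4: walk L4 to L0
  L0 → ∅
  L1 → {L1,L4,L5}
  L2 → {L1,L5}
  L3 → {L4}
  L4 → {L5}
  L5 → ∅

φ for h: defs {L0,L2,L3}
  DF⁺ = {L1,L4,L5}

Answer: ["L1", "L4", "L5"]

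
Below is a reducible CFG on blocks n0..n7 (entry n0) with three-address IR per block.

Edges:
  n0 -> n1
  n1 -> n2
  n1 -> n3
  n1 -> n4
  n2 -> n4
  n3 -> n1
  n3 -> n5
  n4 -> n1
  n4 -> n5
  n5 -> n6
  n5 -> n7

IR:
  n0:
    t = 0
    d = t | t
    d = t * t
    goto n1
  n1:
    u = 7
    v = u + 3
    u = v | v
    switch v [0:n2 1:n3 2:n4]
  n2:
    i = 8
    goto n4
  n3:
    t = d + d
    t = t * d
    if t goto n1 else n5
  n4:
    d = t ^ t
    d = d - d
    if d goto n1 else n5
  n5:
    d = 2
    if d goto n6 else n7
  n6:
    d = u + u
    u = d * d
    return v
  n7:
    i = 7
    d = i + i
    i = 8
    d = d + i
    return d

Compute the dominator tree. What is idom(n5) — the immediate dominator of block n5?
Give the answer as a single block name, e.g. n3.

idom tree: n1←n0 n2←n1 n3←n1 n4←n1 n5←n1 n6←n5 n7←n5
Dom∩ at merges:
  n1: preds {n0,n3,n4}: {n0} ∩ {n0,n1,n3} ∩ {n0,n1,n4} = {n0}; idom=n0
  n4: preds {n1,n2}: {n0,n1} ∩ {n0,n1,n2} = {n0,n1}; idom=n1
  n5: preds {n3,n4}: {n0,n1,n3} ∩ {n0,n1,n4} = {n0,n1}; idom=n1

idom(n5) = n1

Answer: n1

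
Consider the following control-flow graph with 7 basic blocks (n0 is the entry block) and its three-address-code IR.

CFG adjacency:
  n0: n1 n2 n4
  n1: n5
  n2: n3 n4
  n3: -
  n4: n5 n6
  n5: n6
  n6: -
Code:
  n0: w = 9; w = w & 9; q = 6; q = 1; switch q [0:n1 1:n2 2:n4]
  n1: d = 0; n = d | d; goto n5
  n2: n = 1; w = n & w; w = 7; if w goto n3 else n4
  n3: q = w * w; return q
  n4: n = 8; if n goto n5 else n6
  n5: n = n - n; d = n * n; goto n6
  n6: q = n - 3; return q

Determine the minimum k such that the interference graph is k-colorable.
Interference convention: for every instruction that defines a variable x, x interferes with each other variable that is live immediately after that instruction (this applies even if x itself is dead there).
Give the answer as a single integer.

Block summaries:
  n0 def {q,w} use ∅
  n1 def {d,n} use ∅
  n2 def {n,w} use {w}
  n3 def {q} use {w}
  n4 def {n} use ∅
  n5 def {d,n} use {n}
  n6 def {q} use {n}

Backward fixpoint:
  n0 li=∅ lo={w}
  n1 li=∅ lo={n}
  n2 li={w} lo={w}
  n3 li={w} lo=∅
  n4 li=∅ lo={n}
  n5 li={n} lo={n}
  n6 li={n} lo=∅

Interference:
  d — {n}
  n — {d,w}
  q — {w}
  w — {n,q}

Chromatic number:
  {d,n} pairwise interfere (2-clique) ⇒ χ ≥ 2
  assign d→r1 n→r0 q→r0 w→r1 — no edge inside a register ⇒ χ ≤ 2
  χ = 2

Answer: 2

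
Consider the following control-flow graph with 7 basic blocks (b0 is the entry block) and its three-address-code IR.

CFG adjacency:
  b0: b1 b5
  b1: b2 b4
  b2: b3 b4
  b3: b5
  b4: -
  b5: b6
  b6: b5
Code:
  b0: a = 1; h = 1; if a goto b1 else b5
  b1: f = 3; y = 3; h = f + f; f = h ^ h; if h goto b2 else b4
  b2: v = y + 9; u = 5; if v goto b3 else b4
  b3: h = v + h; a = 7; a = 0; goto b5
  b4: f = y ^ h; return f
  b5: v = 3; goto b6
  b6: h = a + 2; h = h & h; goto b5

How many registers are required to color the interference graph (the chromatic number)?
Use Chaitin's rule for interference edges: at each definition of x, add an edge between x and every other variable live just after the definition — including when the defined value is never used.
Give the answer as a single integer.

Per-block:
  b0: {a,h} / ∅
  b1: {f,h,y} / ∅
  b2: {u,v} / {y}
  b3: {a,h} / {h,v}
  b4: {f} / {h,y}
  b5: {v} / ∅
  b6: {h} / {a}

Liveness:
  b0 li=∅ lo={a}
  b1 li=∅ lo={h,y}
  b2 li={h,y} lo={h,v,y}
  b3 li={h,v} lo={a}
  b4 li={h,y} lo=∅
  b5 li={a} lo={a}
  b6 li={a} lo={a}

Conflict graph:
  a↔{h,v}
  f↔{h,y}
  h↔{a,f,u,v,y}
  u↔{h,v,y}
  v↔{a,h,u,y}
  y↔{f,h,u,v}

Colouring:
  lower bound: {h,u,v,y} mutually conflict ⇒ χ ≥ 4
  assign a→r2 f→r1 h→r0 u→r3 v→r1 y→r2 — no edge inside a register ⇒ χ ≤ 4
  χ = 4

Answer: 4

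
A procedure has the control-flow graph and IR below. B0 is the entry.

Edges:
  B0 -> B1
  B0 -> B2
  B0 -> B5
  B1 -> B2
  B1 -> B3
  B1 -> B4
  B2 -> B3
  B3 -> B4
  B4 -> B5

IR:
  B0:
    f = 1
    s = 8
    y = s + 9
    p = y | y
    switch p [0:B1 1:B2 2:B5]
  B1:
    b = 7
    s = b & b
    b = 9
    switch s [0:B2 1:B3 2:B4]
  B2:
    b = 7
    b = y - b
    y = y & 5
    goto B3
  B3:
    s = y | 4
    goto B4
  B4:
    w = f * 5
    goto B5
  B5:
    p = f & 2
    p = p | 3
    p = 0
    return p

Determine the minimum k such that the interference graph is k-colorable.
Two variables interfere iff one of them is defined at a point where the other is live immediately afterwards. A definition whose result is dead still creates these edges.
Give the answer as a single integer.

Block summaries:
  B0 def {f,p,s,y} use ∅
  B1 def {b,s} use ∅
  B2 def {b,y} use {y}
  B3 def {s} use {y}
  B4 def {w} use {f}
  B5 def {p} use {f}

Liveness:
  B0: in=∅ out={f,y}
  B1: in={f,y} out={f,y}
  B2: in={f,y} out={f,y}
  B3: in={f,y} out={f}
  B4: in={f} out={f}
  B5: in={f} out=∅

Interference:
  b↔{f,s,y}
  f↔{b,p,s,w,y}
  p↔{f,y}
  s↔{b,f,y}
  w↔{f}
  y↔{b,f,p,s}

Colouring:
  {b,f,s,y} pairwise interfere (4-clique) ⇒ χ ≥ 4
  4-colouring: r0={f}  r1={w,y}  r2={b,p}  r3={s}
  χ = 4

Answer: 4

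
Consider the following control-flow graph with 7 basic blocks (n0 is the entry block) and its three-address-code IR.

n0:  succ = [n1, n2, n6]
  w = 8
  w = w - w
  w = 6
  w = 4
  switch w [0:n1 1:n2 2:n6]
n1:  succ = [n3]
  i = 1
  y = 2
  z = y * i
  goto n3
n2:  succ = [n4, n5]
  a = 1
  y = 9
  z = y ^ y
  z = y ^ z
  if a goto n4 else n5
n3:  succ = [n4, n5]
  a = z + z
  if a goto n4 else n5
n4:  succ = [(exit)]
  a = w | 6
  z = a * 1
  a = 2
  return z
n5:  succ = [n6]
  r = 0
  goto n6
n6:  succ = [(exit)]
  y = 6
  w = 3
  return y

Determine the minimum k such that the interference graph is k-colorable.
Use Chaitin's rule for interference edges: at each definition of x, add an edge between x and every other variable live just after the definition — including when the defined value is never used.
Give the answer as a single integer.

Answer: 4

Analysis:
Per-block:
  n0 def {w} use ∅
  n1 def {i,y,z} use ∅
  n2 def {a,y,z} use ∅
  n3 def {a} use {z}
  n4 def {a,z} use {w}
  n5 def {r} use ∅
  n6 def {w,y} use ∅

Liveness:
  n0 li=∅ lo={w}
  n1 li={w} lo={w,z}
  n2 li={w} lo={w}
  n3 li={w,z} lo={w}
  n4 li={w} lo=∅
  n5 li=∅ lo=∅
  n6 li=∅ lo=∅

Conflict graph:
  a↔{w,y,z}
  i↔{w,y}
  r↔∅
  w↔{a,i,y,z}
  y↔{a,i,w,z}
  z↔{a,w,y}

Colouring:
  lower bound: {a,w,y,z} mutually conflict ⇒ χ ≥ 4
  assign a→c2 i→c2 r→c0 w→c0 y→c1 z→c3 — no edge inside a register ⇒ χ ≤ 4
  χ = 4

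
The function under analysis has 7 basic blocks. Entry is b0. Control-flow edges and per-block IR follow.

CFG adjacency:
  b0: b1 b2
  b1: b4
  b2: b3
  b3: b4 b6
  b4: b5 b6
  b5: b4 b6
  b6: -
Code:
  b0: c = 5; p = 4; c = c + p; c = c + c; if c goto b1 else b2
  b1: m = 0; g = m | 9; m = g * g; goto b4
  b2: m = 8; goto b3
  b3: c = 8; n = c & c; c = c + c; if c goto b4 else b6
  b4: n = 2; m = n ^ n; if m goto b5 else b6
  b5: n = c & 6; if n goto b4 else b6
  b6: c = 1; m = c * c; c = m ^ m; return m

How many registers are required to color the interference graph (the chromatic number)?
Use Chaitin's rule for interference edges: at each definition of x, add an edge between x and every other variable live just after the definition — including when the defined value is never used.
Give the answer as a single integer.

def/use:
  b0: def={c,p} ue=∅
  b1: def={g,m} ue=∅
  b2: def={m} ue=∅
  b3: def={c,n} ue=∅
  b4: def={m,n} ue=∅
  b5: def={n} ue={c}
  b6: def={c,m} ue=∅

Liveness:
  b0 li=∅ lo={c}
  b1 li={c} lo={c}
  b2 li=∅ lo=∅
  b3 li=∅ lo={c}
  b4 li={c} lo={c}
  b5 li={c} lo={c}
  b6 li=∅ lo=∅

Interfere edges:
  c↔{g,m,n,p}
  g↔{c}
  m↔{c}
  n↔{c}
  p↔{c}

Registers:
  {c,g} pairwise interfere (2-clique) ⇒ χ ≥ 2
  assign c→R0 g→R1 m→R1 n→R1 p→R1 — no edge inside a register ⇒ χ ≤ 2
  χ = 2

Answer: 2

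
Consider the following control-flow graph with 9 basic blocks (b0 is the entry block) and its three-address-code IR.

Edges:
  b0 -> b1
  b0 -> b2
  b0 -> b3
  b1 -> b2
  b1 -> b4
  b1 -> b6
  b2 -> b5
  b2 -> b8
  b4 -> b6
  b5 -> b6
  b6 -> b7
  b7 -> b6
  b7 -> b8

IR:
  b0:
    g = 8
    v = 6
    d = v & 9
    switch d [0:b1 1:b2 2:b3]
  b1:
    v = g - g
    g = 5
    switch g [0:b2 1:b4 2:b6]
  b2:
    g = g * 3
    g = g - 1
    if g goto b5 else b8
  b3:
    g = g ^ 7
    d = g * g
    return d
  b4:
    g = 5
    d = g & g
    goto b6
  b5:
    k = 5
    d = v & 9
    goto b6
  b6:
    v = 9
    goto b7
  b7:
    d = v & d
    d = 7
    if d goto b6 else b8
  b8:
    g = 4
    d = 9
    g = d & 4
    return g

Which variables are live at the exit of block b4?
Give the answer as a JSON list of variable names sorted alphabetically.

Answer: ["d"]

Analysis:
def/use:
  b0: def={d,g,v} ue=∅
  b1: def={g,v} ue={g}
  b2: def={g} ue={g}
  b3: def={d,g} ue={g}
  b4: def={d,g} ue=∅
  b5: def={d,k} ue={v}
  b6: def={v} ue=∅
  b7: def={d} ue={d,v}
  b8: def={d,g} ue=∅

Backward fixpoint:
  live b0: ∅→{d,g,v}
  live b1: {d,g}→{d,g,v}
  live b2: {g,v}→{v}
  live b3: {g}→∅
  live b4: ∅→{d}
  live b5: {v}→{d}
  live b6: {d}→{d,v}
  live b7: {d,v}→{d}
  live b8: ∅→∅

live-out(b4) = ["d"]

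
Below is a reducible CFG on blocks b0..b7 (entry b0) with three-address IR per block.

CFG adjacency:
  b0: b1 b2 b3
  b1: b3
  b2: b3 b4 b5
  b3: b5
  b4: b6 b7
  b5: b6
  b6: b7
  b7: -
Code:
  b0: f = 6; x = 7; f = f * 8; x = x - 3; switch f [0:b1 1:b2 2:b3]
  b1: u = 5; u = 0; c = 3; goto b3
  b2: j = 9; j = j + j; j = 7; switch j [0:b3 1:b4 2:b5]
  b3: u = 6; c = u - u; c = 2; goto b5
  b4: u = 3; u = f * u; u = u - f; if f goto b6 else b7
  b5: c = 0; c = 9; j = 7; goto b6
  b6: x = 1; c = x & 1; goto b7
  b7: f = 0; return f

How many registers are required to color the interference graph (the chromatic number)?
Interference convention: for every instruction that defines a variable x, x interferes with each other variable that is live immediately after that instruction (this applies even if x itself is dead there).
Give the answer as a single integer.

Block summaries:
  b0: def={f,x} ue=∅
  b1: def={c,u} ue=∅
  b2: def={j} ue=∅
  b3: def={c,u} ue=∅
  b4: def={u} ue={f}
  b5: def={c,j} ue=∅
  b6: def={c,x} ue=∅
  b7: def={f} ue=∅

Liveness:
  b0 li=∅ lo={f}
  b1 li=∅ lo=∅
  b2 li={f} lo={f}
  b3 li=∅ lo=∅
  b4 li={f} lo=∅
  b5 li=∅ lo=∅
  b6 li=∅ lo=∅
  b7 li=∅ lo=∅

Interference:
  c: ∅
  f: {j,u,x}
  j: {f}
  u: {f}
  x: {f}

Colouring:
  {f,j} pairwise interfere (2-clique) ⇒ χ ≥ 2
  2-colouring: c0={c,f}  c1={j,u,x}
  χ = 2

Answer: 2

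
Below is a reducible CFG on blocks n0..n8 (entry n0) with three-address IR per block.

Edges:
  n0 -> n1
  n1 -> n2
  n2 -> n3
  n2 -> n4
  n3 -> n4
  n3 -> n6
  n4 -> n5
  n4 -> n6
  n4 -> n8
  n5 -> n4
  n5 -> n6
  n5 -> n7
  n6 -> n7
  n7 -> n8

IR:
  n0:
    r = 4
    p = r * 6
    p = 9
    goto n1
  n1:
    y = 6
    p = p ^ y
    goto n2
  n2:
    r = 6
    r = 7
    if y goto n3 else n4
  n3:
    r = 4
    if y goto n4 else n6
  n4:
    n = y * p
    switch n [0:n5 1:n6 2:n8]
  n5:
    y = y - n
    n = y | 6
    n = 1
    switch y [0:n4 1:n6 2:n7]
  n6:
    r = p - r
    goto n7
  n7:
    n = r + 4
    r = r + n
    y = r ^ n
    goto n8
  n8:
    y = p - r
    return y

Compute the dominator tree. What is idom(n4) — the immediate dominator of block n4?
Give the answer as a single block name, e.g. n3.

Answer: n2

Working:
idom tree: n1←n0 n2←n1 n3←n2 n4←n2 n5←n4 n6←n2 n7←n2 n8←n2
Dom at joins:
  n4: preds {n2,n3,n5}: {n0,n1,n2} ∩ {n0,n1,n2,n3} ∩ {n0,n1,n2,n4,n5} = {n0,n1,n2}; idom=n2
  n6: preds {n3,n4,n5}: {n0,n1,n2,n3} ∩ {n0,n1,n2,n4} ∩ {n0,n1,n2,n4,n5} = {n0,n1,n2}; idom=n2
  n7: preds {n5,n6}: {n0,n1,n2,n4,n5} ∩ {n0,n1,n2,n6} = {n0,n1,n2}; idom=n2
  n8: preds {n4,n7}: {n0,n1,n2,n4} ∩ {n0,n1,n2,n7} = {n0,n1,n2}; idom=n2

idom(n4) = n2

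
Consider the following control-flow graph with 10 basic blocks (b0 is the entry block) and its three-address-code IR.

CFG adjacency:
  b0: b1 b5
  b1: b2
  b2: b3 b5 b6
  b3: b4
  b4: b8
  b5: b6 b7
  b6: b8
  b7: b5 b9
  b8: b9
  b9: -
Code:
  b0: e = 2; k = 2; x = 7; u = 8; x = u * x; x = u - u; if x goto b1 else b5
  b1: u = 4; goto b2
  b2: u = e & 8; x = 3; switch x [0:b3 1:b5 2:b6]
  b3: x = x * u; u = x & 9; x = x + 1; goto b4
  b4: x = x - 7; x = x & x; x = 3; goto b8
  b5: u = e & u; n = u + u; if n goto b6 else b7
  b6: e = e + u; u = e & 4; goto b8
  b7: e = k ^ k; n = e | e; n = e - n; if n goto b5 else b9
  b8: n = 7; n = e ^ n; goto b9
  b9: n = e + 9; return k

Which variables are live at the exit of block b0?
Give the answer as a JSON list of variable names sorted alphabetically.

def/use:
  b0 def {e,k,u,x} use ∅
  b1 def {u} use ∅
  b2 def {u,x} use {e}
  b3 def {u,x} use {u,x}
  b4 def {x} use {x}
  b5 def {n,u} use {e,u}
  b6 def {e,u} use {e,u}
  b7 def {e,n} use {k}
  b8 def {n} use {e}
  b9 def {n} use {e,k}

Backward fixpoint:
  b0: in=∅ out={e,k,u}
  b1: in={e,k} out={e,k}
  b2: in={e,k} out={e,k,u,x}
  b3: in={e,k,u,x} out={e,k,x}
  b4: in={e,k,x} out={e,k}
  b5: in={e,k,u} out={e,k,u}
  b6: in={e,k,u} out={e,k}
  b7: in={k,u} out={e,k,u}
  b8: in={e,k} out={e,k}
  b9: in={e,k} out=∅

live-out(b0) = ["e", "k", "u"]

Answer: ["e", "k", "u"]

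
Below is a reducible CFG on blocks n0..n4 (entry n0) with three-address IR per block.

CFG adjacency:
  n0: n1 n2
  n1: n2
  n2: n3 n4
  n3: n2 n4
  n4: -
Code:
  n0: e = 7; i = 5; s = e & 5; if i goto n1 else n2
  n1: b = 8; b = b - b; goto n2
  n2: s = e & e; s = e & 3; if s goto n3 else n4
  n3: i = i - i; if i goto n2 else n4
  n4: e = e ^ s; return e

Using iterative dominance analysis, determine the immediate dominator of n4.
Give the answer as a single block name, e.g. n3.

idom tree: n1←n0 n2←n0 n3←n2 n4←n2
Join-block Dom:
  n2: preds {n0,n1,n3}: {n0} ∩ {n0,n1} ∩ {n0,n2,n3} = {n0}; idom=n0
  n4: preds {n2,n3}: {n0,n2} ∩ {n0,n2,n3} = {n0,n2}; idom=n2

idom(n4) = n2

Answer: n2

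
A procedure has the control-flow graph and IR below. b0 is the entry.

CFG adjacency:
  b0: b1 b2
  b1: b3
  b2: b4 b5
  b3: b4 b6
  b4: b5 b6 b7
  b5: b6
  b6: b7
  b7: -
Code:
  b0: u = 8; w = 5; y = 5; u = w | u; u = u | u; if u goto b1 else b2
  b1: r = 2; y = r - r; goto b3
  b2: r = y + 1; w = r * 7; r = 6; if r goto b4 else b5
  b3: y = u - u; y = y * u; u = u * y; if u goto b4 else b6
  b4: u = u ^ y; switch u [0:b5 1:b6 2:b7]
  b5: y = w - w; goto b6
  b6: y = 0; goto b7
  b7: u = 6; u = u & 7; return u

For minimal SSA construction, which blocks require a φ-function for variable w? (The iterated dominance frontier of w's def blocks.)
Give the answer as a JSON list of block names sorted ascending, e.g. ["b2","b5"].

Answer: ["b4", "b5", "b6", "b7"]

Working:
idom tree: b1←b0 b2←b0 b3←b1 b4←b0 b5←b0 b6←b0 b7←b0
Dom∩ at merges:
  b4: preds {b2,b3}: {b0,b2} ∩ {b0,b1,b3} = {b0}; idom=b0
  b5: preds {b2,b4}: {b0,b2} ∩ {b0,b4} = {b0}; idom=b0
  b6: preds {b3,b4,b5}: {b0,b1,b3} ∩ {b0,b4} ∩ {b0,b5} = {b0}; idom=b0
  b7: preds {b4,b6}: {b0,b4} ∩ {b0,b6} = {b0}; idom=b0

Frontier:
  b4←b2: walk b2 to b0
  b4←b3: walk b3→b1 to b0
  b5←b2: walk b2 to b0
  b5←b4: walk b4 to b0
  b6←b3: walk b3→b1 to b0
  b6←b4: walk b4 to b0
  b6←b5: walk b5 to b0
  b7←b4: walk b4 to b0
  b7←b6: walk b6 to b0
  b0: DF=∅
  b1: DF={b4,b6}
  b2: DF={b4,b5}
  b3: DF={b4,b6}
  b4: DF={b5,b6,b7}
  b5: DF={b6}
  b6: DF={b7}
  b7: DF=∅

φ for w: defs {b0,b2}
  DF⁺ = {b4,b5,b6,b7}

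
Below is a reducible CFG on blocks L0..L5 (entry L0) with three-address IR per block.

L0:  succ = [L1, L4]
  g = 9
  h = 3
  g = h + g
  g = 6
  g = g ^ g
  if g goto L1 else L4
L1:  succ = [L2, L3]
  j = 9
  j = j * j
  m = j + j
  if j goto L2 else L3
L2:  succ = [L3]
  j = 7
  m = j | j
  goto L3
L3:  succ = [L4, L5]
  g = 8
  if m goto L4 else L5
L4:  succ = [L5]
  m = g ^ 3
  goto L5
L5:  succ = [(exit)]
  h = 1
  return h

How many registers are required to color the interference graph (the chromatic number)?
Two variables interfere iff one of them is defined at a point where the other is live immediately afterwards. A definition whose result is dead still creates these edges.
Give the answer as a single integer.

Block summaries:
  L0: {g,h} / ∅
  L1: {j,m} / ∅
  L2: {j,m} / ∅
  L3: {g} / {m}
  L4: {m} / {g}
  L5: {h} / ∅

Live sets:
  L0: in=∅ out={g}
  L1: in=∅ out={m}
  L2: in=∅ out={m}
  L3: in={m} out={g}
  L4: in={g} out=∅
  L5: in=∅ out=∅

Interference:
  g — {h,m}
  h — {g}
  j — {m}
  m — {g,j}

Chromatic number:
  {g,h} pairwise interfere (2-clique) ⇒ χ ≥ 2
  assign g→c0 h→c1 j→c0 m→c1 — no edge inside a register ⇒ χ ≤ 2
  χ = 2

Answer: 2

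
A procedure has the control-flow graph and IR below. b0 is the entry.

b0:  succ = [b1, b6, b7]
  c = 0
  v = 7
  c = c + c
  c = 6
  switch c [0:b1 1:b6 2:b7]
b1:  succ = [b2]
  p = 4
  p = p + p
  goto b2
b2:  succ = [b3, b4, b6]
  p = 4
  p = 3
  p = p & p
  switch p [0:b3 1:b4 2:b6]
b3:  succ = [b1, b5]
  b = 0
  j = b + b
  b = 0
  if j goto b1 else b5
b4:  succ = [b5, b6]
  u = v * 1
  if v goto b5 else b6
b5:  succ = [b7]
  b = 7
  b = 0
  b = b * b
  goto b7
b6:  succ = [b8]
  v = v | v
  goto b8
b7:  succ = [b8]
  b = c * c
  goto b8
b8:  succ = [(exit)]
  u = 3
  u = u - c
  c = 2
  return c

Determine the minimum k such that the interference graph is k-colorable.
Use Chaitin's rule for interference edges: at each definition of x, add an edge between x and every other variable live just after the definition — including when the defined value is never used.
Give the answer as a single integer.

Block summaries:
  b0 def {c,v} use ∅
  b1 def {p} use ∅
  b2 def {p} use ∅
  b3 def {b,j} use ∅
  b4 def {u} use {v}
  b5 def {b} use ∅
  b6 def {v} use {v}
  b7 def {b} use {c}
  b8 def {c,u} use {c}

Liveness:
  live b0: ∅→{c,v}
  live b1: {c,v}→{c,v}
  live b2: {c,v}→{c,v}
  live b3: {c,v}→{c,v}
  live b4: {c,v}→{c,v}
  live b5: {c}→{c}
  live b6: {c,v}→{c}
  live b7: {c}→{c}
  live b8: {c}→∅

Conflict graph:
  b — {c,j,v}
  c — {b,j,p,u,v}
  j — {b,c,v}
  p — {c,v}
  u — {c,v}
  v — {b,c,j,p,u}

Registers:
  lower bound: {b,c,j,v} mutually conflict ⇒ χ ≥ 4
  assign b→R2 c→R0 j→R3 p→R2 u→R2 v→R1 — no edge inside a register ⇒ χ ≤ 4
  χ = 4

Answer: 4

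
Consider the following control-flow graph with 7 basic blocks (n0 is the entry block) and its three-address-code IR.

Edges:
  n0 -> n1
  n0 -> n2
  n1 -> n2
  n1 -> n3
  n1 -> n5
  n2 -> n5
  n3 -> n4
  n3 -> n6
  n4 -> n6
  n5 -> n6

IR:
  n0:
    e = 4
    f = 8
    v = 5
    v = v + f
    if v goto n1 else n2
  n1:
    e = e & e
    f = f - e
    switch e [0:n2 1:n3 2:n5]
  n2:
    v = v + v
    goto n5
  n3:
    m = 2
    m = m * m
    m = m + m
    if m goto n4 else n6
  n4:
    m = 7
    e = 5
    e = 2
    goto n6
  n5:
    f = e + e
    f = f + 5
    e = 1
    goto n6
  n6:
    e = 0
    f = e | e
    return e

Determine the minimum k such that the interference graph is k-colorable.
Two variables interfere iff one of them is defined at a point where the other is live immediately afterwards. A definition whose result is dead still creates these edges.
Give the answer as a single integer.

Answer: 3

Analysis:
Per-block:
  n0: def={e,f,v} ue=∅
  n1: def={e,f} ue={e,f}
  n2: def={v} ue={v}
  n3: def={m} ue=∅
  n4: def={e,m} ue=∅
  n5: def={e,f} ue={e}
  n6: def={e,f} ue=∅

Live sets:
  live n0: ∅→{e,f,v}
  live n1: {e,f,v}→{e,v}
  live n2: {e,v}→{e}
  live n3: ∅→∅
  live n4: ∅→∅
  live n5: {e}→∅
  live n6: ∅→∅

Conflict graph:
  e↔{f,v}
  f↔{e,v}
  m↔∅
  v↔{e,f}

Colouring:
  lower bound: {e,f,v} mutually conflict ⇒ χ ≥ 3
  assign e→r0 f→r1 m→r0 v→r2 — no edge inside a register ⇒ χ ≤ 3
  χ = 3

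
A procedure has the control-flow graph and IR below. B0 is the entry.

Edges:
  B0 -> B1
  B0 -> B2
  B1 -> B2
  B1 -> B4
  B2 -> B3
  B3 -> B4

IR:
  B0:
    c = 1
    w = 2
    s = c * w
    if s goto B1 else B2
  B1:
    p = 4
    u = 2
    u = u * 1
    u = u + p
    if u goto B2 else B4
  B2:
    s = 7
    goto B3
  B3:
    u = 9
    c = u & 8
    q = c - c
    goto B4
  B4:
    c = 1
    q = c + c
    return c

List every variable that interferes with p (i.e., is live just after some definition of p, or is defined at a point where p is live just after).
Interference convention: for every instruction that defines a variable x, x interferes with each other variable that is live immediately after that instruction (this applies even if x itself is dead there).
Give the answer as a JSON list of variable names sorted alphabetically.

Block summaries:
  B0: {c,s,w} / ∅
  B1: {p,u} / ∅
  B2: {s} / ∅
  B3: {c,q,u} / ∅
  B4: {c,q} / ∅

Liveness:
  live B0: ∅→∅
  live B1: ∅→∅
  live B2: ∅→∅
  live B3: ∅→∅
  live B4: ∅→∅

Interfere edges:
  c: {q,w}
  p: {u}
  q: {c}
  s: ∅
  u: {p}
  w: {c}

N(p) = ["u"]

Answer: ["u"]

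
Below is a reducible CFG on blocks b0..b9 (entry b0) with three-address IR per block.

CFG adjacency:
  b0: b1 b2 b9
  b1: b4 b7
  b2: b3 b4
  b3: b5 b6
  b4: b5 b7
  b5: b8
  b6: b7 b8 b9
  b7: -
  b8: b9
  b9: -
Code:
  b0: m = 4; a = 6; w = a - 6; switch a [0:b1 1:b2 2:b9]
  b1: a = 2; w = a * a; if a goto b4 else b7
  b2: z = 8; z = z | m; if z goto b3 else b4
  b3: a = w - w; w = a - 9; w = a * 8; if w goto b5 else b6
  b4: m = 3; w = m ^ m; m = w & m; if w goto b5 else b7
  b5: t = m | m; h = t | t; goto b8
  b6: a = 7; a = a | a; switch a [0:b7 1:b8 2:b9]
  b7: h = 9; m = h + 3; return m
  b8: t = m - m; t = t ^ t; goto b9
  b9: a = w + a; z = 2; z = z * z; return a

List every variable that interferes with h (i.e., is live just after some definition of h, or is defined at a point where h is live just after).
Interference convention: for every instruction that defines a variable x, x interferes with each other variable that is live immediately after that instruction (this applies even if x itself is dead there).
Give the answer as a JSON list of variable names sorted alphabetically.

Answer: ["a", "m", "w"]

Derivation:
Per-block:
  b0: def={a,m,w} ue=∅
  b1: def={a,w} ue=∅
  b2: def={z} ue={m}
  b3: def={a,w} ue={w}
  b4: def={m,w} ue=∅
  b5: def={h,t} ue={m}
  b6: def={a} ue=∅
  b7: def={h,m} ue=∅
  b8: def={t} ue={m}
  b9: def={a,z} ue={a,w}

Backward fixpoint:
  b0 li=∅ lo={a,m,w}
  b1 li=∅ lo={a}
  b2 li={a,m,w} lo={a,m,w}
  b3 li={m,w} lo={a,m,w}
  b4 li={a} lo={a,m,w}
  b5 li={a,m,w} lo={a,m,w}
  b6 li={m,w} lo={a,m,w}
  b7 li=∅ lo=∅
  b8 li={a,m,w} lo={a,w}
  b9 li={a,w} lo=∅

Interfere edges:
  a: {h,m,t,w,z}
  h: {a,m,w}
  m: {a,h,t,w,z}
  t: {a,m,w}
  w: {a,h,m,t,z}
  z: {a,m,w}

N(h) = ["a", "m", "w"]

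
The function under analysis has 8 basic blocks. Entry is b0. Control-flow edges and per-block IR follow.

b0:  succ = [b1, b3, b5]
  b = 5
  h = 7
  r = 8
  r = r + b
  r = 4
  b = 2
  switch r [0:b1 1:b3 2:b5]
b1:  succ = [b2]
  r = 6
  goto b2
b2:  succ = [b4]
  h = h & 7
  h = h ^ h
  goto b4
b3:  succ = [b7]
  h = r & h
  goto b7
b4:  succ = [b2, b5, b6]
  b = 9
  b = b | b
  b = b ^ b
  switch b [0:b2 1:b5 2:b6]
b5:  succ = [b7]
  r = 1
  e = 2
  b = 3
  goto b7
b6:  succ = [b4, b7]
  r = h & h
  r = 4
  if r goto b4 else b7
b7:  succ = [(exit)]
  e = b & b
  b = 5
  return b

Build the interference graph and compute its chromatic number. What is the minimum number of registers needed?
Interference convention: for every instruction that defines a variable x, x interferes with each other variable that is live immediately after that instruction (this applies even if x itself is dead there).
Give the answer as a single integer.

def/use:
  b0: def={b,h,r} ue=∅
  b1: def={r} ue=∅
  b2: def={h} ue={h}
  b3: def={h} ue={h,r}
  b4: def={b} ue=∅
  b5: def={b,e,r} ue=∅
  b6: def={r} ue={h}
  b7: def={b,e} ue={b}

Backward fixpoint:
  b0 li=∅ lo={b,h,r}
  b1 li={h} lo={h}
  b2 li={h} lo={h}
  b3 li={b,h,r} lo={b}
  b4 li={h} lo={b,h}
  b5 li=∅ lo={b}
  b6 li={b,h} lo={b,h}
  b7 li={b} lo=∅

Interference:
  b — {h,r}
  e — ∅
  h — {b,r}
  r — {b,h}

Colouring:
  lower bound: {b,h,r} mutually conflict ⇒ χ ≥ 3
  assign b→R0 e→R0 h→R1 r→R2 — no edge inside a register ⇒ χ ≤ 3
  χ = 3

Answer: 3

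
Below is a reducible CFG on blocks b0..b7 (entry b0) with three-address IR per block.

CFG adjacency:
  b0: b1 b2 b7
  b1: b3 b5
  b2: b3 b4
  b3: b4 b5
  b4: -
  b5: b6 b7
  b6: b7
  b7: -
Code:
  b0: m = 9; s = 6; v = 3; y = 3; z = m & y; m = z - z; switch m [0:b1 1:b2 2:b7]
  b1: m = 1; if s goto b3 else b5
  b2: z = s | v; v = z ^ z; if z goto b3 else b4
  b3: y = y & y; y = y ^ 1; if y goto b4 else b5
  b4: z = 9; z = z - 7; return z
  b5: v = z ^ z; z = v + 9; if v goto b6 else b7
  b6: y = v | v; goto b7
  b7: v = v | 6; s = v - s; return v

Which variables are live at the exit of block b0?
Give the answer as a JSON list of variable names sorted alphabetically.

def/use:
  b0 def {m,s,v,y,z} use ∅
  b1 def {m} use {s}
  b2 def {v,z} use {s,v}
  b3 def {y} use {y}
  b4 def {z} use ∅
  b5 def {v,z} use {z}
  b6 def {y} use {v}
  b7 def {s,v} use {s,v}

Liveness:
  live b0: ∅→{s,v,y,z}
  live b1: {s,y,z}→{s,y,z}
  live b2: {s,v,y}→{s,y,z}
  live b3: {s,y,z}→{s,z}
  live b4: ∅→∅
  live b5: {s,z}→{s,v}
  live b6: {s,v}→{s,v}
  live b7: {s,v}→∅

live-out(b0) = ["s", "v", "y", "z"]

Answer: ["s", "v", "y", "z"]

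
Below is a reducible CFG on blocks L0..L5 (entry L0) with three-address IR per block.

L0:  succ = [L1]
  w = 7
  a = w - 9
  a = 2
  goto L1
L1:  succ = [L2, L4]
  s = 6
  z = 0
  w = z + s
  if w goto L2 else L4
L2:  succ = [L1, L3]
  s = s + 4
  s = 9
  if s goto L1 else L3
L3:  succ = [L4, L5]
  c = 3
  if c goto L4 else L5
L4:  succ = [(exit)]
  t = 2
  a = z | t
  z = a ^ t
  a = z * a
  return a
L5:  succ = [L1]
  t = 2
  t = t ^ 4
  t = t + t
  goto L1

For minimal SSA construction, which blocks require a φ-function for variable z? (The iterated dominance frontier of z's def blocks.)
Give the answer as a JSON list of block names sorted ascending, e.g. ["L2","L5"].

Answer: ["L1"]

Analysis:
idom tree: L1←L0 L2←L1 L3←L2 L4←L1 L5←L3
Join-block Dom:
  L1: preds {L0,L2,L5}: {L0} ∩ {L0,L1,L2} ∩ {L0,L1,L2,L3,L5} = {L0}; idom=L0
  L4: preds {L1,L3}: {L0,L1} ∩ {L0,L1,L2,L3} = {L0,L1}; idom=L1

DF derivation:
  L1←L0: walk · to L0
  L1←L2: walk L2→L1 to L0
  L1←L5: walk L5→L3→L2→L1 to L0
  L4←L1: walk · to L1
  L4←L3: walk L3→L2 to L1
  DF(L0)=∅
  DF(L1)={L1}
  DF(L2)={L1,L4}
  DF(L3)={L1,L4}
  DF(L4)=∅
  DF(L5)={L1}

φ for z: defs {L1,L4}
  DF⁺ = {L1}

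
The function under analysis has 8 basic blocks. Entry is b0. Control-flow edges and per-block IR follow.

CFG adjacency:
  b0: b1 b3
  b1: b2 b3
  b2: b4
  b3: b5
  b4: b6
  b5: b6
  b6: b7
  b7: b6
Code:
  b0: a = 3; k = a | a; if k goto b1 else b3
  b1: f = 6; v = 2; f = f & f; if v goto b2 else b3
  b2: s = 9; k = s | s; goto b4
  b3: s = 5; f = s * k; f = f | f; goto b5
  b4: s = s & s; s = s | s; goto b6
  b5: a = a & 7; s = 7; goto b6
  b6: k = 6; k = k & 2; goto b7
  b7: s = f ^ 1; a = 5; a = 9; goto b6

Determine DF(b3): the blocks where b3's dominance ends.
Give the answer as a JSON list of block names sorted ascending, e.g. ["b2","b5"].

idom tree: b1←b0 b2←b1 b3←b0 b4←b2 b5←b3 b6←b0 b7←b6
Dom∩ at merges:
  b3: preds {b0,b1}: {b0} ∩ {b0,b1} = {b0}; idom=b0
  b6: preds {b4,b5,b7}: {b0,b1,b2,b4} ∩ {b0,b3,b5} ∩ {b0,b6,b7} = {b0}; idom=b0

DF walk-up:
  join b3 pred b0: · stop@b0
  join b3 pred b1: b1 stop@b0
  join b6 pred b4: b4→b2→b1 stop@b0
  join b6 pred b5: b5→b3 stop@b0
  join b6 pred b7: b7→b6 stop@b0
  DF(b0)=∅
  DF(b1)={b3,b6}
  DF(b2)={b6}
  DF(b3)={b6}
  DF(b4)={b6}
  DF(b5)={b6}
  DF(b6)={b6}
  DF(b7)={b6}

DF(b3) = ["b6"]

Answer: ["b6"]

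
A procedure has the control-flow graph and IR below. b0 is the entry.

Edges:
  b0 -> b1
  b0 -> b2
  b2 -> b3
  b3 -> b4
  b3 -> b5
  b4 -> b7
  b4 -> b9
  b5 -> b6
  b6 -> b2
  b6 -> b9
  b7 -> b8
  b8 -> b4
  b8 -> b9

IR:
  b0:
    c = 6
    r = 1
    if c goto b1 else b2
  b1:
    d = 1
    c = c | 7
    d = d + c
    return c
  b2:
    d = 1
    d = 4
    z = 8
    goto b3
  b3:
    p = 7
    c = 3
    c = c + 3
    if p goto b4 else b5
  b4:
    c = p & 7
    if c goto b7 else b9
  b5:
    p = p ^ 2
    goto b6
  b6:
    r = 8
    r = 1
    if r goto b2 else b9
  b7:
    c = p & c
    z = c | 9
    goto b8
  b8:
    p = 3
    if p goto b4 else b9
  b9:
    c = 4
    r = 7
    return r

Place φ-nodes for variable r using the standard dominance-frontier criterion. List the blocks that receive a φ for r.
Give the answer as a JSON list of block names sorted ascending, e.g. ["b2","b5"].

Answer: ["b2", "b9"]

Derivation:
idom tree: b1←b0 b2←b0 b3←b2 b4←b3 b5←b3 b6←b5 b7←b4 b8←b7 b9←b3
Dom∩ at merges:
  b2: preds {b0,b6}: {b0} ∩ {b0,b2,b3,b5,b6} = {b0}; idom=b0
  b4: preds {b3,b8}: {b0,b2,b3} ∩ {b0,b2,b3,b4,b7,b8} = {b0,b2,b3}; idom=b3
  b9: preds {b4,b6,b8}: {b0,b2,b3,b4} ∩ {b0,b2,b3,b5,b6} ∩ {b0,b2,b3,b4,b7,b8} = {b0,b2,b3}; idom=b3

DF walk-up:
  b2←b0: walk · to b0
  b2←b6: walk b6→b5→b3→b2 to b0
  b4←b3: walk · to b3
  b4←b8: walk b8→b7→b4 to b3
  b9←b4: walk b4 to b3
  b9←b6: walk b6→b5 to b3
  b9←b8: walk b8→b7→b4 to b3
  b0 → ∅
  b1 → ∅
  b2 → {b2}
  b3 → {b2}
  b4 → {b4,b9}
  b5 → {b2,b9}
  b6 → {b2,b9}
  b7 → {b4,b9}
  b8 → {b4,b9}
  b9 → ∅

φ for r: defs {b0,b6,b9}
  DF⁺ = {b2,b9}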